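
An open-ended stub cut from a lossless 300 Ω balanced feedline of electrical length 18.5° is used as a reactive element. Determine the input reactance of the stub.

X_in ≈ -897 Ω (capacitive)

tan(βl) = 0.335
For an open-ended stub, Z_in = −jZ_0·cot(βl) = −jZ_0/tan(βl)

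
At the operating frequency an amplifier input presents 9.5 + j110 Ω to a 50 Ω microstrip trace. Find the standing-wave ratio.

VSWR ≈ 30.9

Γ = (Z_L − Z_0)/(Z_L + Z_0) = (-40.5 + j110)/(59.5 + j110)
|Γ| = 117/125 = 0.937
VSWR = (1 + |Γ|)/(1 − |Γ|) = 1.94/0.0627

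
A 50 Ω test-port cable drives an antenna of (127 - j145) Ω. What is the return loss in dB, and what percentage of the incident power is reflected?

Γ = (77 − j145)/(177 − j145), |Γ| = 0.718
RL = −20·log₁₀(0.718) = 2.88 dB
P_refl/P_inc = |Γ|² = 0.515

RL ≈ 2.88 dB; 51.5% of incident power reflected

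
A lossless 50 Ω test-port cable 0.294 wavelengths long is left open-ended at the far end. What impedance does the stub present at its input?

βl = 2π × 0.294 = 106°
tan(βl) = -3.52
For an open-ended stub, Z_in = −jZ_0·cot(βl) = −jZ_0/tan(βl)

Z_in ≈ +j14.2 Ω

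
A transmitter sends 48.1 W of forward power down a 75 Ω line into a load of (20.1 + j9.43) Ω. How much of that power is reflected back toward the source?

|Γ| = |(-54.9 + j9.43)/(95.1 + j9.43)| = 0.583
|Γ|² = 0.34
P_refl = |Γ|²·P_inc = 16.3 W, P_del = (1 − |Γ|²)·P_inc = 31.8 W

P_reflected ≈ 16.3 W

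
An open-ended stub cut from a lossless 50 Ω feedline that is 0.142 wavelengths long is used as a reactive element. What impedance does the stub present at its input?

βl = 2π × 0.142 = 51.1°
tan(βl) = 1.24
For an open-ended stub, Z_in = −jZ_0·cot(βl) = −jZ_0/tan(βl)

Z_in ≈ −j40.3 Ω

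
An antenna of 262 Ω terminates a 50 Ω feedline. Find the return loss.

Γ = (262 − 50)/(262 + 50) = 0.679
RL = −20·log₁₀|Γ| = −20·log₁₀(0.679)

RL ≈ 3.36 dB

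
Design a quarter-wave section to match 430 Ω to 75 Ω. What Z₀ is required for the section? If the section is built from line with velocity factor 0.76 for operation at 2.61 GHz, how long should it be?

Z_qwt = √(Z_0·R_L) = √(75 × 430) = √32250
λ = 0.76·c/f = 0.0874 m, so l = λ/4 = 0.0218 m

Z_qwt ≈ 180 Ω; length ≈ 2.18 cm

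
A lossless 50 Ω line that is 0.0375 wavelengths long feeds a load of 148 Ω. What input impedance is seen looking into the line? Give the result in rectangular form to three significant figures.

βl = 2π × 0.0375 = 13.5°
tan(βl) = tan(13.5°) = 0.24
Z_in = Z_0·(Z_L + jZ_0·tanβl)/(Z_0 + jZ_L·tanβl)
     = 50·(148 + j12)/(50 + j35.5)

Z_in ≈ 104 − j61.9 Ω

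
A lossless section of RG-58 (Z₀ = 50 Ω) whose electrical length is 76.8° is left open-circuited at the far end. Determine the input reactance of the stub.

X_in ≈ -11.7 Ω (capacitive)

tan(βl) = 4.26
For an open-circuited stub, Z_in = −jZ_0·cot(βl) = −jZ_0/tan(βl)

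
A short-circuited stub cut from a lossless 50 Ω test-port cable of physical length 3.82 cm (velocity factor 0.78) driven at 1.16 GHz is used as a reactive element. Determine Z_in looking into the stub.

Z_in ≈ +j125 Ω

λ = v/f = 0.78·c / 1.16 GHz = 0.202 m
βl = 2π·l/λ = 2π × 0.189 = 68.2°
tan(βl) = 2.5
For a short-circuited stub, Z_in = jZ_0·tan(βl)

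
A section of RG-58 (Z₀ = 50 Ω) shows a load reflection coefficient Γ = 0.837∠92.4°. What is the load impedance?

Z_L = Z_0·(1 + Γ)/(1 − Γ) = 50·(0.965 + j0.836)/(1.04 − j0.836)

Z_L ≈ 8.46 + j47.2 Ω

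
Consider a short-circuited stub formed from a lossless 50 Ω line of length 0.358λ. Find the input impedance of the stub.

βl = 2π × 0.358 = 129°
tan(βl) = -1.24
For a short-circuited stub, Z_in = jZ_0·tan(βl)

Z_in ≈ −j62 Ω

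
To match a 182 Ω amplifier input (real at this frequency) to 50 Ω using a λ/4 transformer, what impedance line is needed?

Z_qwt = √(Z_0·R_L) = √(50 × 182) = √9100

Z_qwt ≈ 95.4 Ω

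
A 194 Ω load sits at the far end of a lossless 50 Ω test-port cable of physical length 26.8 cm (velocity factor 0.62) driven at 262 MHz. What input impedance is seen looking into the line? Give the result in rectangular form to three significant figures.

Z_in ≈ 24.9 + j45 Ω

λ = v/f = 0.62·c / 262 MHz = 0.71 m
βl = 2π·l/λ = 2π × 0.378 = 136°
tan(βl) = tan(136°) = -0.969
Z_in = Z_0·(Z_L + jZ_0·tanβl)/(Z_0 + jZ_L·tanβl)
     = 50·(194 − j48.5)/(50 − j188)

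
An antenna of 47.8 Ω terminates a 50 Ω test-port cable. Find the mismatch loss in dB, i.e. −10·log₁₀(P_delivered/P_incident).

Γ = (47.8 − 50)/(47.8 + 50) = -0.0225
|Γ|² = 0.000506, so P_del/P_inc = 1 − |Γ|² = 0.999
ML = −10·log₁₀(1 − |Γ|²)

mismatch loss ≈ 0.0022 dB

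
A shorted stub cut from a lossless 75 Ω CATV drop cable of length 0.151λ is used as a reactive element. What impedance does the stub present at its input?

βl = 2π × 0.151 = 54.4°
tan(βl) = 1.39
For a shorted stub, Z_in = jZ_0·tan(βl)

Z_in ≈ +j105 Ω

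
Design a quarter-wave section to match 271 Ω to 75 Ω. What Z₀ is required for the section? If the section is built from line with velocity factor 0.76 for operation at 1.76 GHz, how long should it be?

Z_qwt = √(Z_0·R_L) = √(75 × 271) = √20320
λ = 0.76·c/f = 0.13 m, so l = λ/4 = 0.0324 m

Z_qwt ≈ 143 Ω; length ≈ 3.24 cm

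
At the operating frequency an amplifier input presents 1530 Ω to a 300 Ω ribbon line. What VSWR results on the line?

VSWR ≈ 5.1

Γ = (1530 − 300)/(1530 + 300) = 0.672
VSWR = (1 + 0.672)/(1 − 0.672)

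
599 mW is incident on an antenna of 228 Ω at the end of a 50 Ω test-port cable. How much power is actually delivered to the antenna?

P_delivered ≈ 353 mW

Γ = (228 − 50)/(228 + 50) = 0.64
|Γ|² = 0.41
P_refl = |Γ|²·P_inc = 246 mW, P_del = (1 − |Γ|²)·P_inc = 353 mW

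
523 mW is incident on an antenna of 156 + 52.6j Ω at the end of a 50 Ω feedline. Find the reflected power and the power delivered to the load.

P_reflected ≈ 162 mW; P_delivered ≈ 361 mW

|Γ| = |(106 + j52.6)/(206 + j52.6)| = 0.557
|Γ|² = 0.31
P_refl = |Γ|²·P_inc = 162 mW, P_del = (1 − |Γ|²)·P_inc = 361 mW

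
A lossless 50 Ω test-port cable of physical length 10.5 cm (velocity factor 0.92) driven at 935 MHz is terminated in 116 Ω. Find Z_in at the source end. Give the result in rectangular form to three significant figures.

λ = v/f = 0.92·c / 935 MHz = 0.295 m
βl = 2π·l/λ = 2π × 0.356 = 128°
tan(βl) = tan(128°) = -1.28
Z_in = Z_0·(Z_L + jZ_0·tanβl)/(Z_0 + jZ_L·tanβl)
     = 50·(116 − j63.9)/(50 − j148)

Z_in ≈ 31.2 + j28.6 Ω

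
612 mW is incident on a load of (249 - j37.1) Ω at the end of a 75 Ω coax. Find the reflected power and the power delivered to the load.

|Γ| = |(174 − j37.1)/(324 − j37.1)| = 0.546
|Γ|² = 0.298
P_refl = |Γ|²·P_inc = 182 mW, P_del = (1 − |Γ|²)·P_inc = 430 mW

P_reflected ≈ 182 mW; P_delivered ≈ 430 mW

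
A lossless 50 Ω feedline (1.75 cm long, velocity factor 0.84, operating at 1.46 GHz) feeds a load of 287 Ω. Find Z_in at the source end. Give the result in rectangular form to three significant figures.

Z_in ≈ 23.3 − j62.1 Ω

λ = v/f = 0.84·c / 1.46 GHz = 0.173 m
βl = 2π·l/λ = 2π × 0.101 = 36.5°
tan(βl) = tan(36.5°) = 0.74
Z_in = Z_0·(Z_L + jZ_0·tanβl)/(Z_0 + jZ_L·tanβl)
     = 50·(287 + j37)/(50 + j212)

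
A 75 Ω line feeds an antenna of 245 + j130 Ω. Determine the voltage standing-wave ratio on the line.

VSWR ≈ 4.26

Γ = (Z_L − Z_0)/(Z_L + Z_0) = (170 + j130)/(320 + j130)
|Γ| = 214/345 = 0.62
VSWR = (1 + |Γ|)/(1 − |Γ|) = 1.62/0.38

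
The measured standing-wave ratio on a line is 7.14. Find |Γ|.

|Γ| = (S − 1)/(S + 1) = (7.14 − 1)/(7.14 + 1) = 6.14/8.14

|Γ| ≈ 0.754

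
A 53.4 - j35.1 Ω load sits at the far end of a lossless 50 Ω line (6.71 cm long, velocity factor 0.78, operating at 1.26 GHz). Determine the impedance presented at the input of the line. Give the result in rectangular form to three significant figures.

Z_in ≈ 78.6 + j31.8 Ω

λ = v/f = 0.78·c / 1.26 GHz = 0.186 m
βl = 2π·l/λ = 2π × 0.361 = 130°
tan(βl) = tan(130°) = -1.19
Z_in = Z_0·(Z_L + jZ_0·tanβl)/(Z_0 + jZ_L·tanβl)
     = 50·(53.4 − j94.5)/(8.27 − j63.5)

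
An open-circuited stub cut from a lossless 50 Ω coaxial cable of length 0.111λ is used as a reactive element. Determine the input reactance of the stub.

βl = 2π × 0.111 = 40°
tan(βl) = 0.838
For an open-circuited stub, Z_in = −jZ_0·cot(βl) = −jZ_0/tan(βl)

X_in ≈ -59.7 Ω (capacitive)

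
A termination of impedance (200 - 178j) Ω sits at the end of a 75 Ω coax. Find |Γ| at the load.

Γ = (Z_L − Z_0)/(Z_L + Z_0) = (125 − j178)/(275 − j178)
|Γ| = 218/328

|Γ| ≈ 0.664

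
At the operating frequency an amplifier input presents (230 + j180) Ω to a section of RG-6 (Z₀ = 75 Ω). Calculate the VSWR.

Γ = (Z_L − Z_0)/(Z_L + Z_0) = (155 + j180)/(305 + j180)
|Γ| = 238/354 = 0.671
VSWR = (1 + |Γ|)/(1 − |Γ|) = 1.67/0.329

VSWR ≈ 5.07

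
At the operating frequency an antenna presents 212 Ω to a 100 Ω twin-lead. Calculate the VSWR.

VSWR ≈ 2.12

For a purely resistive load, VSWR = R_L/Z_0 or Z_0/R_L (whichever > 1) = 212/100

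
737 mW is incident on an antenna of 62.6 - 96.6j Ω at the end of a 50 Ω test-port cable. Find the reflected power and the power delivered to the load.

|Γ| = |(12.6 − j96.6)/(112.6 − j96.6)| = 0.657
|Γ|² = 0.431
P_refl = |Γ|²·P_inc = 318 mW, P_del = (1 − |Γ|²)·P_inc = 419 mW

P_reflected ≈ 318 mW; P_delivered ≈ 419 mW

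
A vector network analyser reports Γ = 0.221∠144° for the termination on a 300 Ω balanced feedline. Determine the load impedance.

Z_L ≈ 203 + j55.4 Ω

Z_L = Z_0·(1 + Γ)/(1 − Γ) = 300·(0.821 + j0.13)/(1.18 − j0.13)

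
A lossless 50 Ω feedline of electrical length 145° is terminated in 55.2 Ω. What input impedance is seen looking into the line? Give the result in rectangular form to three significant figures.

Z_in ≈ 51.5 + j4.8 Ω

tan(βl) = tan(145°) = -0.7
Z_in = Z_0·(Z_L + jZ_0·tanβl)/(Z_0 + jZ_L·tanβl)
     = 50·(55.2 − j35)/(50 − j38.7)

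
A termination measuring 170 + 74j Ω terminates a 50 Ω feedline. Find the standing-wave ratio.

Γ = (Z_L − Z_0)/(Z_L + Z_0) = (120 + j74)/(220 + j74)
|Γ| = 141/232 = 0.607
VSWR = (1 + |Γ|)/(1 − |Γ|) = 1.61/0.393

VSWR ≈ 4.09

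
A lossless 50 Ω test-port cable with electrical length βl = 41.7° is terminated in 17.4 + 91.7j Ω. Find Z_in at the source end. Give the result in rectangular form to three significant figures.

Z_in ≈ 62.7 − j184 Ω

tan(βl) = tan(41.7°) = 0.891
Z_in = Z_0·(Z_L + jZ_0·tanβl)/(Z_0 + jZ_L·tanβl)
     = 50·(17.4 + j136)/(-31.7 + j15.5)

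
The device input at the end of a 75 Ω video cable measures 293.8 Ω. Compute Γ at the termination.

Γ = (Z_L − Z_0)/(Z_L + Z_0) = (293.8 − 75)/(293.8 + 75) = 218.8/368.8

Γ = 0.593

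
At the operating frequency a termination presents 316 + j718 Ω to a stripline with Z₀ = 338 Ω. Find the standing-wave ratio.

Γ = (Z_L − Z_0)/(Z_L + Z_0) = (-22 + j718)/(654 + j718)
|Γ| = 718/971 = 0.74
VSWR = (1 + |Γ|)/(1 − |Γ|) = 1.74/0.26

VSWR ≈ 6.68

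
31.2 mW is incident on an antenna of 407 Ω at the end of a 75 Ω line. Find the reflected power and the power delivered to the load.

Γ = (407 − 75)/(407 + 75) = 0.689
|Γ|² = 0.474
P_refl = |Γ|²·P_inc = 14.8 mW, P_del = (1 − |Γ|²)·P_inc = 16.4 mW

P_reflected ≈ 14.8 mW; P_delivered ≈ 16.4 mW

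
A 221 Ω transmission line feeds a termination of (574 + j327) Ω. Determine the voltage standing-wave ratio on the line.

Γ = (Z_L − Z_0)/(Z_L + Z_0) = (353 + j327)/(795 + j327)
|Γ| = 481/860 = 0.56
VSWR = (1 + |Γ|)/(1 − |Γ|) = 1.56/0.44

VSWR ≈ 3.54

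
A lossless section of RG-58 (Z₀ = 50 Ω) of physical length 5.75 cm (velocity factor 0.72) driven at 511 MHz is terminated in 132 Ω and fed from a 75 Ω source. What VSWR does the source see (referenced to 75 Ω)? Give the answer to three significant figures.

VSWR ≈ 3.08

λ = v/f = 0.72·c / 511 MHz = 0.423 m
βl = 2π·l/λ = 2π × 0.136 = 49°
tan(βl) = 1.15
Z_in = Z_0·(Z_L + jZ_0·tanβl)/(Z_0 + jZ_L·tanβl) = 30 − j33.6 Ω
Γ_s = (Z_in − Z_s)/(Z_in + Z_s) = (-45 − j33.6)/(105 − j33.6), |Γ_s| = 0.509
VSWR = (1 + |Γ_s|)/(1 − |Γ_s|)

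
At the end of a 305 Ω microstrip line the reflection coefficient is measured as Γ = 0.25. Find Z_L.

Z_L ≈ 508 Ω

Z_L = Z_0·(1 + Γ)/(1 − Γ) = 305·(1.25)/(0.75)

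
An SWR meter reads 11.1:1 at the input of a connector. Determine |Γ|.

|Γ| = (S − 1)/(S + 1) = (11.1 − 1)/(11.1 + 1) = 10.1/12.1

|Γ| ≈ 0.835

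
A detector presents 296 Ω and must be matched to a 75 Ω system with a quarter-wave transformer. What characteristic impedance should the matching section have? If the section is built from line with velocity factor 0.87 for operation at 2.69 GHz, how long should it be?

Z_qwt ≈ 149 Ω; length ≈ 2.43 cm

Z_qwt = √(Z_0·R_L) = √(75 × 296) = √22200
λ = 0.87·c/f = 0.097 m, so l = λ/4 = 0.0243 m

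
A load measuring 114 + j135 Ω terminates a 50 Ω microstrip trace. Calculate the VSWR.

Γ = (Z_L − Z_0)/(Z_L + Z_0) = (64 + j135)/(164 + j135)
|Γ| = 149/212 = 0.703
VSWR = (1 + |Γ|)/(1 − |Γ|) = 1.7/0.297

VSWR ≈ 5.74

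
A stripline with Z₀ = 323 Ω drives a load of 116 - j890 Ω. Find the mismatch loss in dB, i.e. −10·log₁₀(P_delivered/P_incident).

mismatch loss ≈ 8.18 dB

Γ = (-207 − j890)/(439 − j890), |Γ| = 0.921
|Γ|² = 0.848, so P_del/P_inc = 1 − |Γ|² = 0.152
ML = −10·log₁₀(1 − |Γ|²)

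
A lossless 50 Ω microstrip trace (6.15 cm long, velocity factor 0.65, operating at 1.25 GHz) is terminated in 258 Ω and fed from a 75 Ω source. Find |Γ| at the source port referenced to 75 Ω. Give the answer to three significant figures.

|Γ| ≈ 0.673

λ = v/f = 0.65·c / 1.25 GHz = 0.156 m
βl = 2π·l/λ = 2π × 0.394 = 142°
tan(βl) = -0.783
Z_in = Z_0·(Z_L + jZ_0·tanβl)/(Z_0 + jZ_L·tanβl) = 24 + j57.9 Ω
Γ_s = (Z_in − Z_s)/(Z_in + Z_s) = (-51 + j57.9)/(99 + j57.9), |Γ_s| = 0.673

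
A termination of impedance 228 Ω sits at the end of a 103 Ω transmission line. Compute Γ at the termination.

Γ = 0.378

Γ = (Z_L − Z_0)/(Z_L + Z_0) = (228 − 103)/(228 + 103) = 125/331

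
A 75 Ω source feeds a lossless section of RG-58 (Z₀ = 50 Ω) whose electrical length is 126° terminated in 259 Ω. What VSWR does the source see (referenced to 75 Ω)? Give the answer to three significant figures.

tan(βl) = -1.38
Z_in = Z_0·(Z_L + jZ_0·tanβl)/(Z_0 + jZ_L·tanβl) = 14.5 + j34.3 Ω
Γ_s = (Z_in − Z_s)/(Z_in + Z_s) = (-60.5 + j34.3)/(89.5 + j34.3), |Γ_s| = 0.726
VSWR = (1 + |Γ_s|)/(1 − |Γ_s|)

VSWR ≈ 6.3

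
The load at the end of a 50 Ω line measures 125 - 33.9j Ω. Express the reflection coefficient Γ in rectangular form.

Γ = (Z_L − Z_0)/(Z_L + Z_0) = (75 − j33.9)/(175 − j33.9)

Γ ≈ 0.449 − j0.107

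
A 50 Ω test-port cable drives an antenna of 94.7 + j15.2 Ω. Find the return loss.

RL ≈ 9.78 dB

Γ = (44.7 + j15.2)/(144.7 + j15.2), |Γ| = 0.325
RL = −20·log₁₀|Γ| = −20·log₁₀(0.325)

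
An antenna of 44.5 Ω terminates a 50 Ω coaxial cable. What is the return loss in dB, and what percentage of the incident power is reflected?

Γ = (44.5 − 50)/(44.5 + 50) = -0.0582
RL = −20·log₁₀(0.0582) = 24.7 dB
P_refl/P_inc = |Γ|² = 0.00339

RL ≈ 24.7 dB; 0.339% of incident power reflected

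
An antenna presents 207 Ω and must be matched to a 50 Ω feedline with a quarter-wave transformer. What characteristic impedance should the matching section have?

Z_qwt ≈ 102 Ω

Z_qwt = √(Z_0·R_L) = √(50 × 207) = √10350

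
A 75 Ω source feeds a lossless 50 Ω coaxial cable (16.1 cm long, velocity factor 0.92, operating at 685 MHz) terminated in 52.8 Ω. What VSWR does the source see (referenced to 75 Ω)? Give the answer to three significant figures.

λ = v/f = 0.92·c / 685 MHz = 0.403 m
βl = 2π·l/λ = 2π × 0.4 = 144°
tan(βl) = -0.731
Z_in = Z_0·(Z_L + jZ_0·tanβl)/(Z_0 + jZ_L·tanβl) = 50.8 + j2.64 Ω
Γ_s = (Z_in − Z_s)/(Z_in + Z_s) = (-24.2 + j2.64)/(126 + j2.64), |Γ_s| = 0.194
VSWR = (1 + |Γ_s|)/(1 − |Γ_s|)

VSWR ≈ 1.48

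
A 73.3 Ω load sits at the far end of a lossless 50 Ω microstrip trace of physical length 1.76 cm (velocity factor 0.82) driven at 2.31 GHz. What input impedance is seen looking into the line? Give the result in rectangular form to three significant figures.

λ = v/f = 0.82·c / 2.31 GHz = 0.106 m
βl = 2π·l/λ = 2π × 0.165 = 59.5°
tan(βl) = tan(59.5°) = 1.7
Z_in = Z_0·(Z_L + jZ_0·tanβl)/(Z_0 + jZ_L·tanβl)
     = 50·(73.3 + j84.9)/(50 + j124)

Z_in ≈ 39.6 − j13.6 Ω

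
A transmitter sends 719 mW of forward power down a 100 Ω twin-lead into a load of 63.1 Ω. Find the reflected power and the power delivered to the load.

Γ = (63.1 − 100)/(63.1 + 100) = -0.226
|Γ|² = 0.0512
P_refl = |Γ|²·P_inc = 36.8 mW, P_del = (1 − |Γ|²)·P_inc = 682 mW

P_reflected ≈ 36.8 mW; P_delivered ≈ 682 mW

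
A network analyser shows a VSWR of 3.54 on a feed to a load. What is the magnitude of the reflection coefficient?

|Γ| = (S − 1)/(S + 1) = (3.54 − 1)/(3.54 + 1) = 2.54/4.54

|Γ| ≈ 0.559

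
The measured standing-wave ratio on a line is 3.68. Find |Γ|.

|Γ| = (S − 1)/(S + 1) = (3.68 − 1)/(3.68 + 1) = 2.68/4.68

|Γ| ≈ 0.573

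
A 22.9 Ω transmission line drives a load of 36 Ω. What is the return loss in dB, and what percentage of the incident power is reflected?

Γ = (36 − 22.9)/(36 + 22.9) = 0.222
RL = −20·log₁₀(0.222) = 13.1 dB
P_refl/P_inc = |Γ|² = 0.0495

RL ≈ 13.1 dB; 4.95% of incident power reflected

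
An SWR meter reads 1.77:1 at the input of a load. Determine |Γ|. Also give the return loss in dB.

|Γ| ≈ 0.278; return loss ≈ 11.1 dB

|Γ| = (S − 1)/(S + 1) = (1.77 − 1)/(1.77 + 1) = 0.77/2.77
RL = −20·log₁₀|Γ| = −20·log₁₀(0.278)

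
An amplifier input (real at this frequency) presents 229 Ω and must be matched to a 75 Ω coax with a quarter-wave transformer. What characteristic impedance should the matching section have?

Z_qwt ≈ 131 Ω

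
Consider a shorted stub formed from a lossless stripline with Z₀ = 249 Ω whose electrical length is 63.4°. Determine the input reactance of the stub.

tan(βl) = 2
For a shorted stub, Z_in = jZ_0·tan(βl)

X_in ≈ 497 Ω (inductive)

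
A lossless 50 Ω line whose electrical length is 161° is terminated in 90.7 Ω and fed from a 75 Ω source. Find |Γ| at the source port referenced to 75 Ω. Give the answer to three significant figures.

tan(βl) = -0.344
Z_in = Z_0·(Z_L + jZ_0·tanβl)/(Z_0 + jZ_L·tanβl) = 73 + j28.4 Ω
Γ_s = (Z_in − Z_s)/(Z_in + Z_s) = (-2.02 + j28.4)/(148 + j28.4), |Γ_s| = 0.189

|Γ| ≈ 0.189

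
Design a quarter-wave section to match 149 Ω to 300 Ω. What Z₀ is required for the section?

Z_qwt ≈ 211 Ω

Z_qwt = √(Z_0·R_L) = √(300 × 149) = √44700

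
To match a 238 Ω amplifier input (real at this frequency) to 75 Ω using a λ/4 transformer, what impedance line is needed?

Z_qwt = √(Z_0·R_L) = √(75 × 238) = √17850

Z_qwt ≈ 134 Ω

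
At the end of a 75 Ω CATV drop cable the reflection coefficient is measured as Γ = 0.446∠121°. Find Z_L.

Z_L ≈ 36.2 + j34.6 Ω

Z_L = Z_0·(1 + Γ)/(1 − Γ) = 75·(0.77 + j0.382)/(1.23 − j0.382)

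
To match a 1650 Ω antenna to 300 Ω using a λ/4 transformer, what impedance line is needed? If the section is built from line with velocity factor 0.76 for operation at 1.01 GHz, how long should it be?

Z_qwt ≈ 704 Ω; length ≈ 5.64 cm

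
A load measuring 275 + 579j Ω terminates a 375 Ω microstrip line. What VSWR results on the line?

VSWR ≈ 5.15

Γ = (Z_L − Z_0)/(Z_L + Z_0) = (-100 + j579)/(650 + j579)
|Γ| = 588/870 = 0.675
VSWR = (1 + |Γ|)/(1 − |Γ|) = 1.67/0.325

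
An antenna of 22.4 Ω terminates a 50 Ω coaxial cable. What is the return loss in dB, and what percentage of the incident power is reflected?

Γ = (22.4 − 50)/(22.4 + 50) = -0.381
RL = −20·log₁₀(0.381) = 8.38 dB
P_refl/P_inc = |Γ|² = 0.145

RL ≈ 8.38 dB; 14.5% of incident power reflected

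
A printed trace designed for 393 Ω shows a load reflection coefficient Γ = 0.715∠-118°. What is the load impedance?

Z_L ≈ 88 − j227 Ω

Z_L = Z_0·(1 + Γ)/(1 − Γ) = 393·(0.664 − j0.631)/(1.34 + j0.631)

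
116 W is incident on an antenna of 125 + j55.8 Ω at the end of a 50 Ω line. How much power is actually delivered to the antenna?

|Γ| = |(75 + j55.8)/(175 + j55.8)| = 0.509
|Γ|² = 0.259
P_refl = |Γ|²·P_inc = 30 W, P_del = (1 − |Γ|²)·P_inc = 86 W

P_delivered ≈ 86 W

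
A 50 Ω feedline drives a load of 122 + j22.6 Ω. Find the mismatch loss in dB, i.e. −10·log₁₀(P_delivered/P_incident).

mismatch loss ≈ 0.911 dB

Γ = (72 + j22.6)/(172 + j22.6), |Γ| = 0.435
|Γ|² = 0.189, so P_del/P_inc = 1 − |Γ|² = 0.811
ML = −10·log₁₀(1 − |Γ|²)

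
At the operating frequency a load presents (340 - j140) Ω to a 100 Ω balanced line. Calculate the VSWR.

Γ = (Z_L − Z_0)/(Z_L + Z_0) = (240 − j140)/(440 − j140)
|Γ| = 278/462 = 0.602
VSWR = (1 + |Γ|)/(1 − |Γ|) = 1.6/0.398

VSWR ≈ 4.02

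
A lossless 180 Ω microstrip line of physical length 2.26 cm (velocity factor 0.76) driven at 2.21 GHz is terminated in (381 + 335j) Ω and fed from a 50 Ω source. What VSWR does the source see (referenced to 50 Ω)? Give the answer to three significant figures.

VSWR ≈ 4.01

λ = v/f = 0.76·c / 2.21 GHz = 0.103 m
βl = 2π·l/λ = 2π × 0.219 = 78.9°
tan(βl) = 5.08
Z_in = Z_0·(Z_L + jZ_0·tanβl)/(Z_0 + jZ_L·tanβl) = 54.6 − j78.4 Ω
Γ_s = (Z_in − Z_s)/(Z_in + Z_s) = (4.59 − j78.4)/(105 − j78.4), |Γ_s| = 0.601
VSWR = (1 + |Γ_s|)/(1 − |Γ_s|)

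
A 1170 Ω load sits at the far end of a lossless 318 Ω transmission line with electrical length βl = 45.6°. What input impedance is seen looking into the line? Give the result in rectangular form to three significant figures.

tan(βl) = tan(45.6°) = 1.02
Z_in = Z_0·(Z_L + jZ_0·tanβl)/(Z_0 + jZ_L·tanβl)
     = 318·(1170 + j325)/(318 + j1190)

Z_in ≈ 158 − j269 Ω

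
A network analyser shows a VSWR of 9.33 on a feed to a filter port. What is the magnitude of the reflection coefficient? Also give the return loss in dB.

|Γ| ≈ 0.806; return loss ≈ 1.87 dB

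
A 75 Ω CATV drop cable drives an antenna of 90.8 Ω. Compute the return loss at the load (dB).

RL ≈ 20.4 dB

Γ = (90.8 − 75)/(90.8 + 75) = 0.0953
RL = −20·log₁₀|Γ| = −20·log₁₀(0.0953)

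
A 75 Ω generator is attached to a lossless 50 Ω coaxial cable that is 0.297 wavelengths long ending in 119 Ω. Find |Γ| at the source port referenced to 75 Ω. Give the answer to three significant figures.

βl = 2π × 0.297 = 107°
tan(βl) = -3.29
Z_in = Z_0·(Z_L + jZ_0·tanβl)/(Z_0 + jZ_L·tanβl) = 22.6 + j12.3 Ω
Γ_s = (Z_in − Z_s)/(Z_in + Z_s) = (-52.4 + j12.3)/(97.6 + j12.3), |Γ_s| = 0.547

|Γ| ≈ 0.547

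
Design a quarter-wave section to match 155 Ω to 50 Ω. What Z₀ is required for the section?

Z_qwt = √(Z_0·R_L) = √(50 × 155) = √7750

Z_qwt ≈ 88 Ω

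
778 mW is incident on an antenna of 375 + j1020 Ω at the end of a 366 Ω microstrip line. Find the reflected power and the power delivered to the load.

|Γ| = |(9 + j1020)/(741 + j1020)| = 0.809
|Γ|² = 0.655
P_refl = |Γ|²·P_inc = 509 mW, P_del = (1 − |Γ|²)·P_inc = 269 mW

P_reflected ≈ 509 mW; P_delivered ≈ 269 mW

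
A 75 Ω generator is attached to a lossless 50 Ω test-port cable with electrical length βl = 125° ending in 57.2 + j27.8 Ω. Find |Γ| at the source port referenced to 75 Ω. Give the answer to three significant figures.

|Γ| ≈ 0.436

tan(βl) = -1.43
Z_in = Z_0·(Z_L + jZ_0·tanβl)/(Z_0 + jZ_L·tanβl) = 29.5 + j2.58 Ω
Γ_s = (Z_in − Z_s)/(Z_in + Z_s) = (-45.5 + j2.58)/(105 + j2.58), |Γ_s| = 0.436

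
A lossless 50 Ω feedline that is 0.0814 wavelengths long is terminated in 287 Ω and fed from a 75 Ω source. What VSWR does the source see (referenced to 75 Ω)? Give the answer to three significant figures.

βl = 2π × 0.0814 = 29.3°
tan(βl) = 0.561
Z_in = Z_0·(Z_L + jZ_0·tanβl)/(Z_0 + jZ_L·tanβl) = 33.2 − j78.8 Ω
Γ_s = (Z_in − Z_s)/(Z_in + Z_s) = (-41.8 − j78.8)/(108 − j78.8), |Γ_s| = 0.667
VSWR = (1 + |Γ_s|)/(1 − |Γ_s|)

VSWR ≈ 5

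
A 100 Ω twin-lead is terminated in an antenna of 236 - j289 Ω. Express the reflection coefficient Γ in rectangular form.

Γ = (Z_L − Z_0)/(Z_L + Z_0) = (136 − j289)/(336 − j289)

Γ ≈ 0.658 − j0.294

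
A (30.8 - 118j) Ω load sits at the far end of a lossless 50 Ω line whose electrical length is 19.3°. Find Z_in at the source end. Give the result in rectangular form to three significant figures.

tan(βl) = tan(19.3°) = 0.35
Z_in = Z_0·(Z_L + jZ_0·tanβl)/(Z_0 + jZ_L·tanβl)
     = 50·(30.8 − j100)/(91.3 + j10.8)

Z_in ≈ 10.2 − j56.2 Ω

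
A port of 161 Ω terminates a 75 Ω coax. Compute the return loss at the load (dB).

Γ = (161 − 75)/(161 + 75) = 0.364
RL = −20·log₁₀|Γ| = −20·log₁₀(0.364)

RL ≈ 8.77 dB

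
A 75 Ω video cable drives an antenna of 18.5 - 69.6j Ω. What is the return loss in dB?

Γ = (-56.5 − j69.6)/(93.5 − j69.6), |Γ| = 0.769
RL = −20·log₁₀|Γ| = −20·log₁₀(0.769)

RL ≈ 2.28 dB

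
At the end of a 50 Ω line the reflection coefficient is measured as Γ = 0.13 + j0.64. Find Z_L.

Z_L ≈ 24.6 + j54.9 Ω

Z_L = Z_0·(1 + Γ)/(1 − Γ) = 50·(1.13 + j0.64)/(0.87 − j0.64)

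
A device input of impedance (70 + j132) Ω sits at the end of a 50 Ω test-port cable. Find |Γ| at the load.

Γ = (Z_L − Z_0)/(Z_L + Z_0) = (20 + j132)/(120 + j132)
|Γ| = 134/178

|Γ| ≈ 0.748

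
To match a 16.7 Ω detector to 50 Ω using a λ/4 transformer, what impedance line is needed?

Z_qwt ≈ 28.9 Ω

Z_qwt = √(Z_0·R_L) = √(50 × 16.7) = √835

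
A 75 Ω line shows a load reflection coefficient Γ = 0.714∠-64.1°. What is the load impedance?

Z_L ≈ 41.5 − j109 Ω

Z_L = Z_0·(1 + Γ)/(1 − Γ) = 75·(1.31 − j0.642)/(0.688 + j0.642)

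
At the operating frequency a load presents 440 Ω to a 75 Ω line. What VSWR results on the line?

VSWR ≈ 5.87

Γ = (440 − 75)/(440 + 75) = 0.709
VSWR = (1 + 0.709)/(1 − 0.709)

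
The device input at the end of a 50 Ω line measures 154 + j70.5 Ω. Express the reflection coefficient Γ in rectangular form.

Γ ≈ 0.562 + j0.151

Γ = (Z_L − Z_0)/(Z_L + Z_0) = (104 + j70.5)/(204 + j70.5)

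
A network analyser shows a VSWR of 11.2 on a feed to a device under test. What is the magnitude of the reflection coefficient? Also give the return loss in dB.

|Γ| = (S − 1)/(S + 1) = (11.2 − 1)/(11.2 + 1) = 10.2/12.2
RL = −20·log₁₀|Γ| = −20·log₁₀(0.836)

|Γ| ≈ 0.836; return loss ≈ 1.56 dB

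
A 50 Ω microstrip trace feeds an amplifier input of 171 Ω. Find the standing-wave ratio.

VSWR ≈ 3.42

Γ = (171 − 50)/(171 + 50) = 0.548
VSWR = (1 + 0.548)/(1 − 0.548)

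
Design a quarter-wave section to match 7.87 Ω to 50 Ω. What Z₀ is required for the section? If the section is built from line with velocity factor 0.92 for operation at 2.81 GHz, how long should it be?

Z_qwt ≈ 19.8 Ω; length ≈ 2.46 cm

Z_qwt = √(Z_0·R_L) = √(50 × 7.87) = √393.5
λ = 0.92·c/f = 0.0982 m, so l = λ/4 = 0.0246 m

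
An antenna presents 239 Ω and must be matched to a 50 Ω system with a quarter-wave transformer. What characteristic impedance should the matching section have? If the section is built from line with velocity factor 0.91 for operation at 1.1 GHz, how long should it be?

Z_qwt ≈ 109 Ω; length ≈ 6.2 cm

Z_qwt = √(Z_0·R_L) = √(50 × 239) = √11950
λ = 0.91·c/f = 0.248 m, so l = λ/4 = 0.062 m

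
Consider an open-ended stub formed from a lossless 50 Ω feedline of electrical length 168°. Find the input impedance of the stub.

Z_in ≈ +j235 Ω

tan(βl) = -0.213
For an open-ended stub, Z_in = −jZ_0·cot(βl) = −jZ_0/tan(βl)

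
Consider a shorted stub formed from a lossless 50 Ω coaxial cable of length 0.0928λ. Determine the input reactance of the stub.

X_in ≈ 33 Ω (inductive)

βl = 2π × 0.0928 = 33.4°
tan(βl) = 0.66
For a shorted stub, Z_in = jZ_0·tan(βl)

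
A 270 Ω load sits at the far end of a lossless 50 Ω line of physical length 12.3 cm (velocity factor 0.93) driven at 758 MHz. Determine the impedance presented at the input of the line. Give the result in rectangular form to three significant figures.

Z_in ≈ 12.3 + j27.9 Ω

λ = v/f = 0.93·c / 758 MHz = 0.368 m
βl = 2π·l/λ = 2π × 0.334 = 120°
tan(βl) = tan(120°) = -1.71
Z_in = Z_0·(Z_L + jZ_0·tanβl)/(Z_0 + jZ_L·tanβl)
     = 50·(270 − j85.6)/(50 − j462)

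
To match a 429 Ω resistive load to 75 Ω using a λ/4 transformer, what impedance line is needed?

Z_qwt = √(Z_0·R_L) = √(75 × 429) = √32180

Z_qwt ≈ 179 Ω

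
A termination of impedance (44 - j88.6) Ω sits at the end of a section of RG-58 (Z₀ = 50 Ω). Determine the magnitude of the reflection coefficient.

|Γ| ≈ 0.687

Γ = (Z_L − Z_0)/(Z_L + Z_0) = (-6 − j88.6)/(94 − j88.6)
|Γ| = 88.8/129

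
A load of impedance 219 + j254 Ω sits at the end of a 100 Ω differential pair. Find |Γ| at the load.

|Γ| ≈ 0.688

Γ = (Z_L − Z_0)/(Z_L + Z_0) = (119 + j254)/(319 + j254)
|Γ| = 280/408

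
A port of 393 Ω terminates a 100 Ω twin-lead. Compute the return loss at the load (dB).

RL ≈ 4.52 dB

Γ = (393 − 100)/(393 + 100) = 0.594
RL = −20·log₁₀|Γ| = −20·log₁₀(0.594)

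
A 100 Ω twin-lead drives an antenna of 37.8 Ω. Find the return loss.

Γ = (37.8 − 100)/(37.8 + 100) = -0.451
RL = −20·log₁₀|Γ| = −20·log₁₀(0.451)

RL ≈ 6.91 dB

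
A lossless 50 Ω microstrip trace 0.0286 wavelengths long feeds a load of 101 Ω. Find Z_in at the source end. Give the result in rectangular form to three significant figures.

Z_in ≈ 92 − j24.7 Ω

βl = 2π × 0.0286 = 10.3°
tan(βl) = tan(10.3°) = 0.182
Z_in = Z_0·(Z_L + jZ_0·tanβl)/(Z_0 + jZ_L·tanβl)
     = 50·(101 + j9.08)/(50 + j18.3)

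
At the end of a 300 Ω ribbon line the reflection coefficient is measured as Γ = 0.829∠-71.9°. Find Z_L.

Z_L ≈ 80 − j403 Ω

Z_L = Z_0·(1 + Γ)/(1 − Γ) = 300·(1.26 − j0.788)/(0.742 + j0.788)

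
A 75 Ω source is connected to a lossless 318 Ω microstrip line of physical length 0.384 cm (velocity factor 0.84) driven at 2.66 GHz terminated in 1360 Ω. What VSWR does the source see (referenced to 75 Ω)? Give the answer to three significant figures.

VSWR ≈ 17.1

λ = v/f = 0.84·c / 2.66 GHz = 0.0947 m
βl = 2π·l/λ = 2π × 0.0405 = 14.6°
tan(βl) = 0.26
Z_in = Z_0·(Z_L + jZ_0·tanβl)/(Z_0 + jZ_L·tanβl) = 648 − j639 Ω
Γ_s = (Z_in − Z_s)/(Z_in + Z_s) = (573 − j639)/(723 − j639), |Γ_s| = 0.89
VSWR = (1 + |Γ_s|)/(1 − |Γ_s|)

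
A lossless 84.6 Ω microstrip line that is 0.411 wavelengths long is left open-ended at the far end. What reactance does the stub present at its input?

X_in ≈ 135 Ω (inductive)

βl = 2π × 0.411 = 148°
tan(βl) = -0.626
For an open-ended stub, Z_in = −jZ_0·cot(βl) = −jZ_0/tan(βl)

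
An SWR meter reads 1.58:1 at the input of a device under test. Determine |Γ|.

|Γ| ≈ 0.225

|Γ| = (S − 1)/(S + 1) = (1.58 − 1)/(1.58 + 1) = 0.58/2.58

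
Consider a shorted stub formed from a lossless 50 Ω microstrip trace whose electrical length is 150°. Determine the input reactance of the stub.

X_in ≈ -28.9 Ω (capacitive)

tan(βl) = -0.577
For a shorted stub, Z_in = jZ_0·tan(βl)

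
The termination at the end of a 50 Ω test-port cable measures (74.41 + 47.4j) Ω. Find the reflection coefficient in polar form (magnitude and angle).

Γ ≈ 0.4 ∠ 41.9°

Γ = (Z_L − Z_0)/(Z_L + Z_0) = (24.41 + j47.4)/(124.4 + j47.4)
|Γ| = 53.3/133 = 0.4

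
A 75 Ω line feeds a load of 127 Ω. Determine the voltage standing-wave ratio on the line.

Γ = (127 − 75)/(127 + 75) = 0.257
VSWR = (1 + 0.257)/(1 − 0.257)

VSWR ≈ 1.69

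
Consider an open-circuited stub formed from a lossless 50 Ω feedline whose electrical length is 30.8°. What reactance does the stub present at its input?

tan(βl) = 0.596
For an open-circuited stub, Z_in = −jZ_0·cot(βl) = −jZ_0/tan(βl)

X_in ≈ -83.9 Ω (capacitive)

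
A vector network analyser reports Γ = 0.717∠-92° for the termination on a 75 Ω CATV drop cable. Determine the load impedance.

Z_L ≈ 23.3 − j68.7 Ω

Z_L = Z_0·(1 + Γ)/(1 − Γ) = 75·(0.975 − j0.717)/(1.03 + j0.717)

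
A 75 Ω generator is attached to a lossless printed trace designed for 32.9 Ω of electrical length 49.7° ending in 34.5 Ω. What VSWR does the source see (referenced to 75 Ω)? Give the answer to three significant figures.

tan(βl) = 1.18
Z_in = Z_0·(Z_L + jZ_0·tanβl)/(Z_0 + jZ_L·tanβl) = 32.6 − j1.53 Ω
Γ_s = (Z_in − Z_s)/(Z_in + Z_s) = (-42.4 − j1.53)/(108 − j1.53), |Γ_s| = 0.394
VSWR = (1 + |Γ_s|)/(1 − |Γ_s|)

VSWR ≈ 2.3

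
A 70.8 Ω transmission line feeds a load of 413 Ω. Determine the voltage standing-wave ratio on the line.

For a purely resistive load, VSWR = R_L/Z_0 or Z_0/R_L (whichever > 1) = 413/70.8

VSWR ≈ 5.83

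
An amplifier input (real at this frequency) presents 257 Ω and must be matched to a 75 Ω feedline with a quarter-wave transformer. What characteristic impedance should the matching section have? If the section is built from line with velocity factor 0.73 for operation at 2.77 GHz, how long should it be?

Z_qwt = √(Z_0·R_L) = √(75 × 257) = √19280
λ = 0.73·c/f = 0.0791 m, so l = λ/4 = 0.0198 m

Z_qwt ≈ 139 Ω; length ≈ 1.98 cm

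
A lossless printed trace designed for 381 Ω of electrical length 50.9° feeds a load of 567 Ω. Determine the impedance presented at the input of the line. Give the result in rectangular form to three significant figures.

Z_in ≈ 327 − j131 Ω

tan(βl) = tan(50.9°) = 1.23
Z_in = Z_0·(Z_L + jZ_0·tanβl)/(Z_0 + jZ_L·tanβl)
     = 381·(567 + j469)/(381 + j698)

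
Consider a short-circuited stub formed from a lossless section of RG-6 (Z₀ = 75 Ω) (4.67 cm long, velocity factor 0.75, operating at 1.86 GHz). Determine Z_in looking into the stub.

λ = v/f = 0.75·c / 1.86 GHz = 0.121 m
βl = 2π·l/λ = 2π × 0.386 = 139°
tan(βl) = -0.87
For a short-circuited stub, Z_in = jZ_0·tan(βl)

Z_in ≈ −j65.2 Ω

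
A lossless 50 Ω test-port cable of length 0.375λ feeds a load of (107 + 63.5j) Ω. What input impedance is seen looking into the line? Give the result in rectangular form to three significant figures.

Z_in ≈ 22 + j26.7 Ω

βl = 2π × 0.375 = 135°
tan(βl) = tan(135°) = -1
Z_in = Z_0·(Z_L + jZ_0·tanβl)/(Z_0 + jZ_L·tanβl)
     = 50·(107 + j13.5)/(114 − j107)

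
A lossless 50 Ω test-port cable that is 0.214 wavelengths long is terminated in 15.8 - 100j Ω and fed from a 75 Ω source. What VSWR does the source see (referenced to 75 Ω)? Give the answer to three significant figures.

VSWR ≈ 23.4

βl = 2π × 0.214 = 77°
tan(βl) = 4.35
Z_in = Z_0·(Z_L + jZ_0·tanβl)/(Z_0 + jZ_L·tanβl) = 3.28 + j11.6 Ω
Γ_s = (Z_in − Z_s)/(Z_in + Z_s) = (-71.7 + j11.6)/(78.3 + j11.6), |Γ_s| = 0.918
VSWR = (1 + |Γ_s|)/(1 − |Γ_s|)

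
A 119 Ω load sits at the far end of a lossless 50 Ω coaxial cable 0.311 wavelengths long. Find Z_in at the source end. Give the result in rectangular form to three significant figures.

Z_in ≈ 23.7 + j16.1 Ω

βl = 2π × 0.311 = 112°
tan(βl) = tan(112°) = -2.48
Z_in = Z_0·(Z_L + jZ_0·tanβl)/(Z_0 + jZ_L·tanβl)
     = 50·(119 − j124)/(50 − j295)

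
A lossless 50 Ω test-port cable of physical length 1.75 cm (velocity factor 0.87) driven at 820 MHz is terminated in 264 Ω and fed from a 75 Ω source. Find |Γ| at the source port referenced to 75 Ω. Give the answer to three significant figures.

λ = v/f = 0.87·c / 820 MHz = 0.318 m
βl = 2π·l/λ = 2π × 0.055 = 19.8°
tan(βl) = 0.36
Z_in = Z_0·(Z_L + jZ_0·tanβl)/(Z_0 + jZ_L·tanβl) = 64.7 − j105 Ω
Γ_s = (Z_in − Z_s)/(Z_in + Z_s) = (-10.3 − j105)/(140 − j105), |Γ_s| = 0.603

|Γ| ≈ 0.603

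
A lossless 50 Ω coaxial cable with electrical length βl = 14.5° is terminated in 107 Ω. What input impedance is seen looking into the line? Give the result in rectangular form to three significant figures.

tan(βl) = tan(14.5°) = 0.259
Z_in = Z_0·(Z_L + jZ_0·tanβl)/(Z_0 + jZ_L·tanβl)
     = 50·(107 + j12.9)/(50 + j27.7)

Z_in ≈ 87.4 − j35.4 Ω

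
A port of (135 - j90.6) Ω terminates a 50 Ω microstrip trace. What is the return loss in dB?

Γ = (85 − j90.6)/(185 − j90.6), |Γ| = 0.603
RL = −20·log₁₀|Γ| = −20·log₁₀(0.603)

RL ≈ 4.39 dB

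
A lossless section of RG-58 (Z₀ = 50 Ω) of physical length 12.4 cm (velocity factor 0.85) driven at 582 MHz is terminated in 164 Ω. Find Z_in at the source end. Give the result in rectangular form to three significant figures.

Z_in ≈ 15.9 + j9.51 Ω

λ = v/f = 0.85·c / 582 MHz = 0.438 m
βl = 2π·l/λ = 2π × 0.283 = 102°
tan(βl) = tan(102°) = -4.75
Z_in = Z_0·(Z_L + jZ_0·tanβl)/(Z_0 + jZ_L·tanβl)
     = 50·(164 − j238)/(50 − j779)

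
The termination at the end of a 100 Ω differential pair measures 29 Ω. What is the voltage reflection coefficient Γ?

Γ = (Z_L − Z_0)/(Z_L + Z_0) = (29 − 100)/(29 + 100) = -71/129

Γ = -0.55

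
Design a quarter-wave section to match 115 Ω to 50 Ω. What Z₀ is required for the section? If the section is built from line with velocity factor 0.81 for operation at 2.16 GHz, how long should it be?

Z_qwt ≈ 75.8 Ω; length ≈ 2.81 cm

Z_qwt = √(Z_0·R_L) = √(50 × 115) = √5750
λ = 0.81·c/f = 0.113 m, so l = λ/4 = 0.0281 m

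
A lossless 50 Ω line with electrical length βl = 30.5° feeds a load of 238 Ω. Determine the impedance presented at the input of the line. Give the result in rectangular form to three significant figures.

Z_in ≈ 36.2 − j72 Ω

tan(βl) = tan(30.5°) = 0.589
Z_in = Z_0·(Z_L + jZ_0·tanβl)/(Z_0 + jZ_L·tanβl)
     = 50·(238 + j29.5)/(50 + j140)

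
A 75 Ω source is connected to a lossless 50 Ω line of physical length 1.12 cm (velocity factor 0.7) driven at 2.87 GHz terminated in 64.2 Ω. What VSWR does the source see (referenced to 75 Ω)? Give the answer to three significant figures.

VSWR ≈ 1.73

λ = v/f = 0.7·c / 2.87 GHz = 0.0732 m
βl = 2π·l/λ = 2π × 0.153 = 55.1°
tan(βl) = 1.43
Z_in = Z_0·(Z_L + jZ_0·tanβl)/(Z_0 + jZ_L·tanβl) = 44.7 − j10.6 Ω
Γ_s = (Z_in − Z_s)/(Z_in + Z_s) = (-30.3 − j10.6)/(120 − j10.6), |Γ_s| = 0.267
VSWR = (1 + |Γ_s|)/(1 − |Γ_s|)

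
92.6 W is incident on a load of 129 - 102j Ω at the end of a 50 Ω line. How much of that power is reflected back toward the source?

P_reflected ≈ 36.3 W

|Γ| = |(79 − j102)/(179 − j102)| = 0.626
|Γ|² = 0.392
P_refl = |Γ|²·P_inc = 36.3 W, P_del = (1 − |Γ|²)·P_inc = 56.3 W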